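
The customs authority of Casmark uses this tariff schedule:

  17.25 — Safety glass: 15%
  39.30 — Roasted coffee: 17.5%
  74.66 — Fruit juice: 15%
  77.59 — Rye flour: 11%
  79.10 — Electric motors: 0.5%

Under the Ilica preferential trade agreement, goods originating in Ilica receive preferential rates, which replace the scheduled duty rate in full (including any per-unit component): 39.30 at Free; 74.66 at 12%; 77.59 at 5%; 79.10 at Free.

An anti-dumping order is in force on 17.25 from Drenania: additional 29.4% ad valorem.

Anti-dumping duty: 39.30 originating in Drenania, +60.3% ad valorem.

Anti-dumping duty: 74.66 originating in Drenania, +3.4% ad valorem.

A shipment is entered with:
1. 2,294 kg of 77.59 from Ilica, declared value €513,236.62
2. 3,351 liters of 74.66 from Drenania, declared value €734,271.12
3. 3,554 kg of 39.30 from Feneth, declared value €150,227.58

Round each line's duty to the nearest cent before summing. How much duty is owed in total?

€187,057.55

Line 1 (77.59, Ilica, 2,294 kg, €513,236.62):
Base rate for 77.59 is 11%.
Origin Ilica qualifies under the Casmark–Ilica agreement and 77.59 is covered: preferential rate 5% applies instead.
Duty = €513,236.62 × 5% = €25,661.83.
Line 2 (74.66, Drenania, 3,351 liters, €734,271.12):
Base rate for 74.66 is 15%.
74.66 has an FTA preferential rate, but origin Drenania is not Ilica; base rate stands.
Additional duty on 74.66 from Drenania: +3.4%. Applied ad valorem rate: 15% + 3.4% = 18.4%.
Duty = €734,271.12 × 18.4% = €135,105.89.
Line 3 (39.30, Feneth, 3,554 kg, €150,227.58):
Base rate for 39.30 is 17.5%.
39.30 has an FTA preferential rate, but origin Feneth is not Ilica; base rate stands.
The additional-duty order on 39.30 targets Drenania, not Feneth; it does not apply.
Duty = €150,227.58 × 17.5% = €26,289.83.
Total = €25,661.83 + €135,105.89 + €26,289.83 = €187,057.55.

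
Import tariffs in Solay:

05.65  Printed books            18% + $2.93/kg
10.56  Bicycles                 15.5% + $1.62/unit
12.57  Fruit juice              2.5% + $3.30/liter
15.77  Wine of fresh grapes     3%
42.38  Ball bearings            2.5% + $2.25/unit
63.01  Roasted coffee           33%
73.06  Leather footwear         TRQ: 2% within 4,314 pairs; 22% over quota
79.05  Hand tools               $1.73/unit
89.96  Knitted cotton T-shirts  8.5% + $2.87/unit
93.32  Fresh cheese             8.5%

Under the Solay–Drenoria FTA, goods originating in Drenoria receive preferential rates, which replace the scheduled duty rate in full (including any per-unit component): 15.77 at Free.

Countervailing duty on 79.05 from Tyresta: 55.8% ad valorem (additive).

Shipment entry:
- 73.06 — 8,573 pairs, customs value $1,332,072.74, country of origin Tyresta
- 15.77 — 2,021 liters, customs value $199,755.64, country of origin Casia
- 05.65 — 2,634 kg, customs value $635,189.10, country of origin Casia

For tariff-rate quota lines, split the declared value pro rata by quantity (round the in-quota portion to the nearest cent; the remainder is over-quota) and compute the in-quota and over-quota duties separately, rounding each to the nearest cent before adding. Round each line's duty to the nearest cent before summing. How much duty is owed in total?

Line 1 (73.06, Tyresta, 8,573 pairs, $1,332,072.74):
Code 73.06 is under a tariff-rate quota (threshold 4,314 pairs). In-quota: 4,314 pairs at 2%; over-quota: 4,259 pairs at 22%.
Pro-rata value split: in-quota = $1,332,072.74 × 4,314/8,573 = $670,309.32; over-quota = $1,332,072.74 − $670,309.32 = $661,763.42.
In-quota duty = $670,309.32 × 2% = $13,406.19. Over-quota duty = $661,763.42 × 22% = $145,587.95.
Line duty = $13,406.19 + $145,587.95 = $158,994.14.
Line 2 (15.77, Casia, 2,021 liters, $199,755.64):
Base rate for 15.77 is 3%.
15.77 has an FTA preferential rate, but origin Casia is not Drenoria; base rate stands.
Duty = $199,755.64 × 3% = $5,992.67.
Line 3 (05.65, Casia, 2,634 kg, $635,189.10):
Base rate for 05.65 is 18% + $2.93/kg.
Duty = $635,189.10 × 18% + 2,634 × $2.93 = $122,051.66.
Total = $158,994.14 + $5,992.67 + $122,051.66 = $287,038.47.

$287,038.47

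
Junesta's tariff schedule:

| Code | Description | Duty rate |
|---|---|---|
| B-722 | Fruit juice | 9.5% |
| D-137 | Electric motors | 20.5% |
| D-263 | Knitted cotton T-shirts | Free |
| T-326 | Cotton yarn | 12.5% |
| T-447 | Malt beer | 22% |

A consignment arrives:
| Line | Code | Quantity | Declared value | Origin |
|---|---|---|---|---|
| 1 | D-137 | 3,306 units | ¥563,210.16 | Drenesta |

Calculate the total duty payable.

¥115,458.08

Line 1 (D-137, Drenesta, 3,306 units, ¥563,210.16):
Base rate for D-137 is 20.5%.
Duty = ¥563,210.16 × 20.5% = ¥115,458.08.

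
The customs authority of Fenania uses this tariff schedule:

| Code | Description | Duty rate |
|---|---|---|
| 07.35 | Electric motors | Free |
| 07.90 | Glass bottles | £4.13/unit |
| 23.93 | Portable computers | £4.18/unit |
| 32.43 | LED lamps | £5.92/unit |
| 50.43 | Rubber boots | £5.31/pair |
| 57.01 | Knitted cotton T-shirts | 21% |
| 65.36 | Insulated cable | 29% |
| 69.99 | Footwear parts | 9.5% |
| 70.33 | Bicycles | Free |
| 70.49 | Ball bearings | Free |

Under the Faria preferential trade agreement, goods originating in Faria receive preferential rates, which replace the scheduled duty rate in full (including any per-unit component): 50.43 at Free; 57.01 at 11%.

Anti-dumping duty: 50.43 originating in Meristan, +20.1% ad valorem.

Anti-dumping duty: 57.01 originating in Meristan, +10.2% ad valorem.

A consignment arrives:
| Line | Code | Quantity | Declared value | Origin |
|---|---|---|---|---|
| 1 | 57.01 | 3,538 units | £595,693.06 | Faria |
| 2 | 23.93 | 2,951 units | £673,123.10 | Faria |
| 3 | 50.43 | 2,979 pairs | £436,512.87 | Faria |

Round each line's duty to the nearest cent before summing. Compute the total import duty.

£77,861.42

Line 1 (57.01, Faria, 3,538 units, £595,693.06):
Base rate for 57.01 is 21%.
Origin Faria qualifies under the Fenania–Faria agreement and 57.01 is covered: preferential rate 11% applies instead.
The additional-duty order on 57.01 targets Meristan, not Faria; it does not apply.
Duty = £595,693.06 × 11% = £65,526.24.
Line 2 (23.93, Faria, 2,951 units, £673,123.10):
Base rate for 23.93 is £4.18/unit.
Origin Faria is the FTA partner but 23.93 is not on the preference list; base rate stands.
Duty = 2,951 × £4.18 = £12,335.18.
Line 3 (50.43, Faria, 2,979 pairs, £436,512.87):
Base rate for 50.43 is £5.31/pair.
Origin Faria qualifies under the Fenania–Faria agreement and 50.43 is covered: preferential rate Free applies instead.
The additional-duty order on 50.43 targets Meristan, not Faria; it does not apply.
Duty = £436,512.87 × 0% = £0.00.
Total = £65,526.24 + £12,335.18 + £0.00 = £77,861.42.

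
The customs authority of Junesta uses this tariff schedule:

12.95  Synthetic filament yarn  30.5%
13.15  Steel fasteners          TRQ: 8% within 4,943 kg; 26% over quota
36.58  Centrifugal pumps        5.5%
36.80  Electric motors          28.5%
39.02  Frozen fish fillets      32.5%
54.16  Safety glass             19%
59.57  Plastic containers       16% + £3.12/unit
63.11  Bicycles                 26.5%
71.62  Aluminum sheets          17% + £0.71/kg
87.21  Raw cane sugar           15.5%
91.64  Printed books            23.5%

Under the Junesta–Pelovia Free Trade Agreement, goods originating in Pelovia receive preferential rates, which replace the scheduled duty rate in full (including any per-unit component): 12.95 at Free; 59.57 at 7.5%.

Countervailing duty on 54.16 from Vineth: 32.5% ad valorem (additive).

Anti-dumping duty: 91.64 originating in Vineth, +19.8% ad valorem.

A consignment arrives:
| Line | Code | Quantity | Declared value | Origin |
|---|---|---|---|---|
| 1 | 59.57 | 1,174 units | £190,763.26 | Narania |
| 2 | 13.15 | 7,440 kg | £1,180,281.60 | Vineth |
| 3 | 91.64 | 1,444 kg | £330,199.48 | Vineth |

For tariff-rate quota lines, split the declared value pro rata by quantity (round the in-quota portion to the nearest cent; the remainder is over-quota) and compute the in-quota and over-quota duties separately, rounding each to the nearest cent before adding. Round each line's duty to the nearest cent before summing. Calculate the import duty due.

Line 1 (59.57, Narania, 1,174 units, £190,763.26):
Base rate for 59.57 is 16% + £3.12/unit.
59.57 has an FTA preferential rate, but origin Narania is not Pelovia; base rate stands.
Duty = £190,763.26 × 16% + 1,174 × £3.12 = £34,185.00.
Line 2 (13.15, Vineth, 7,440 kg, £1,180,281.60):
Code 13.15 is under a tariff-rate quota (threshold 4,943 kg). In-quota: 4,943 kg at 8%; over-quota: 2,497 kg at 26%.
Pro-rata value split: in-quota = £1,180,281.60 × 4,943/7,440 = £784,157.52; over-quota = £1,180,281.60 − £784,157.52 = £396,124.08.
In-quota duty = £784,157.52 × 8% = £62,732.60. Over-quota duty = £396,124.08 × 26% = £102,992.26.
Line duty = £62,732.60 + £102,992.26 = £165,724.86.
Line 3 (91.64, Vineth, 1,444 kg, £330,199.48):
Base rate for 91.64 is 23.5%.
Additional duty on 91.64 from Vineth: +19.8%. Applied ad valorem rate: 23.5% + 19.8% = 43.3%.
Duty = £330,199.48 × 43.3% = £142,976.37.
Total = £34,185.00 + £165,724.86 + £142,976.37 = £342,886.23.

£342,886.23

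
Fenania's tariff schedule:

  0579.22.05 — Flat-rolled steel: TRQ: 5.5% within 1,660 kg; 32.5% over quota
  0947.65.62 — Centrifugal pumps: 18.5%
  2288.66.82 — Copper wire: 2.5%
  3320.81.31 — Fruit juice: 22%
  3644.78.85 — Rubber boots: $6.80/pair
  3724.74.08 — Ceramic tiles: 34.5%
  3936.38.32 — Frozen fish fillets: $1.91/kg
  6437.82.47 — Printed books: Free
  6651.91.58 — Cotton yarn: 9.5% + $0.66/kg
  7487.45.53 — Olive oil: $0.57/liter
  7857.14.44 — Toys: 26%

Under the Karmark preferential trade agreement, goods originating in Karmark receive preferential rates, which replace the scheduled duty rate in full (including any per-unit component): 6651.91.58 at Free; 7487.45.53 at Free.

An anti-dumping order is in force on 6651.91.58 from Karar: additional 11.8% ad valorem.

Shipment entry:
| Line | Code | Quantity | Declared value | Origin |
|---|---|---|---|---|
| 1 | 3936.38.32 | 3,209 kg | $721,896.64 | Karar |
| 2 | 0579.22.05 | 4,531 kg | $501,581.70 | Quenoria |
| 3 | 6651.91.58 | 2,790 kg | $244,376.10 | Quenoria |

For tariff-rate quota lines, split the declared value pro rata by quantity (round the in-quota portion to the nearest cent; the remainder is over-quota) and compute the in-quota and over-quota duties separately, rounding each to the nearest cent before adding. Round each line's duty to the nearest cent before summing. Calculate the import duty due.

$144,584.63

Line 1 (3936.38.32, Karar, 3,209 kg, $721,896.64):
Base rate for 3936.38.32 is $1.91/kg.
Duty = 3,209 × $1.91 = $6,129.19.
Line 2 (0579.22.05, Quenoria, 4,531 kg, $501,581.70):
Code 0579.22.05 is under a tariff-rate quota (threshold 1,660 kg). In-quota: 1,660 kg at 5.5%; over-quota: 2,871 kg at 32.5%.
Pro-rata value split: in-quota = $501,581.70 × 1,660/4,531 = $183,762.00; over-quota = $501,581.70 − $183,762.00 = $317,819.70.
In-quota duty = $183,762.00 × 5.5% = $10,106.91. Over-quota duty = $317,819.70 × 32.5% = $103,291.40.
Line duty = $10,106.91 + $103,291.40 = $113,398.31.
Line 3 (6651.91.58, Quenoria, 2,790 kg, $244,376.10):
Base rate for 6651.91.58 is 9.5% + $0.66/kg.
6651.91.58 has an FTA preferential rate, but origin Quenoria is not Karmark; base rate stands.
The additional-duty order on 6651.91.58 targets Karar, not Quenoria; it does not apply.
Duty = $244,376.10 × 9.5% + 2,790 × $0.66 = $25,057.13.
Total = $6,129.19 + $113,398.31 + $25,057.13 = $144,584.63.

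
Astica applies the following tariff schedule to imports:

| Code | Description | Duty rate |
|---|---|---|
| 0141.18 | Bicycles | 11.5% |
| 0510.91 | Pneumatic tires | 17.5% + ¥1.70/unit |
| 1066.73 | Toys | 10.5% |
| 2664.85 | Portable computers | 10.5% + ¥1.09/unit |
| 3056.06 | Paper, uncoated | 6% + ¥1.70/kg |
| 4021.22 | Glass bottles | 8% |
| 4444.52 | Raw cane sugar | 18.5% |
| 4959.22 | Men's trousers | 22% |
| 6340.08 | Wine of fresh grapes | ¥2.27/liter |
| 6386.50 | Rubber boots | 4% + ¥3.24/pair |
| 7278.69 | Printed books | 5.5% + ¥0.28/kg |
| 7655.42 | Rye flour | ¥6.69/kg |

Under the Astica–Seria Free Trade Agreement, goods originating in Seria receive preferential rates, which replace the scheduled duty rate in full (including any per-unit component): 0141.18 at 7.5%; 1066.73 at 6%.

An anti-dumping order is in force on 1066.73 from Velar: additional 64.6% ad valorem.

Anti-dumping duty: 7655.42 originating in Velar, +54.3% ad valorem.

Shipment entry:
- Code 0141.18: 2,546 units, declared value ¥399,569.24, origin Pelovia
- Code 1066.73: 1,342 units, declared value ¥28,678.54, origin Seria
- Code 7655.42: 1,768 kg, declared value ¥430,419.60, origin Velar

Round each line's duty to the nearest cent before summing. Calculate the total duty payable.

Line 1 (0141.18, Pelovia, 2,546 units, ¥399,569.24):
Base rate for 0141.18 is 11.5%.
0141.18 has an FTA preferential rate, but origin Pelovia is not Seria; base rate stands.
Duty = ¥399,569.24 × 11.5% = ¥45,950.46.
Line 2 (1066.73, Seria, 1,342 units, ¥28,678.54):
Base rate for 1066.73 is 10.5%.
Origin Seria qualifies under the Astica–Seria agreement and 1066.73 is covered: preferential rate 6% applies instead.
The additional-duty order on 1066.73 targets Velar, not Seria; it does not apply.
Duty = ¥28,678.54 × 6% = ¥1,720.71.
Line 3 (7655.42, Velar, 1,768 kg, ¥430,419.60):
Base rate for 7655.42 is ¥6.69/kg.
Additional duty on 7655.42 from Velar: +54.3% ad valorem. Applied ad valorem rate = 54.3%.
Duty = ¥430,419.60 × 54.3% + 1,768 × ¥6.69 = ¥245,545.76.
Total = ¥45,950.46 + ¥1,720.71 + ¥245,545.76 = ¥293,216.93.

¥293,216.93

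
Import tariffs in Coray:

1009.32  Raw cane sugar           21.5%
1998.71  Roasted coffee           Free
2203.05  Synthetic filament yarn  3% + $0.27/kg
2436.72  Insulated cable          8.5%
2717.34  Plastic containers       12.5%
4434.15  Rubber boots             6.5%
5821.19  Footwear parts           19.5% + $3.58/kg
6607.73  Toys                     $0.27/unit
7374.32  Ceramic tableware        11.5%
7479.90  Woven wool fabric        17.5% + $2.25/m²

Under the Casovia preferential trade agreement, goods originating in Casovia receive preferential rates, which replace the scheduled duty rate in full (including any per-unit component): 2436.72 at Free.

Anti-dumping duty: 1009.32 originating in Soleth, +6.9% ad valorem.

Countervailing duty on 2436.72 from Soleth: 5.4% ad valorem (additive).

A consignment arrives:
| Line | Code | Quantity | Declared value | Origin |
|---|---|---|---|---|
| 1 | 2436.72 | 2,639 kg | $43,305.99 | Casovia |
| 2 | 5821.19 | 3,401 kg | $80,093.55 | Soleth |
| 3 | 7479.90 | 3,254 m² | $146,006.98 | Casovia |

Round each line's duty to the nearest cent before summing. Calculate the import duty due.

$60,666.54

Line 1 (2436.72, Casovia, 2,639 kg, $43,305.99):
Base rate for 2436.72 is 8.5%.
Origin Casovia qualifies under the Coray–Casovia agreement and 2436.72 is covered: preferential rate Free applies instead.
The additional-duty order on 2436.72 targets Soleth, not Casovia; it does not apply.
Duty = $43,305.99 × 0% = $0.00.
Line 2 (5821.19, Soleth, 3,401 kg, $80,093.55):
Base rate for 5821.19 is 19.5% + $3.58/kg.
Duty = $80,093.55 × 19.5% + 3,401 × $3.58 = $27,793.82.
Line 3 (7479.90, Casovia, 3,254 m², $146,006.98):
Base rate for 7479.90 is 17.5% + $2.25/m².
Origin Casovia is the FTA partner but 7479.90 is not on the preference list; base rate stands.
Duty = $146,006.98 × 17.5% + 3,254 × $2.25 = $32,872.72.
Total = $0.00 + $27,793.82 + $32,872.72 = $60,666.54.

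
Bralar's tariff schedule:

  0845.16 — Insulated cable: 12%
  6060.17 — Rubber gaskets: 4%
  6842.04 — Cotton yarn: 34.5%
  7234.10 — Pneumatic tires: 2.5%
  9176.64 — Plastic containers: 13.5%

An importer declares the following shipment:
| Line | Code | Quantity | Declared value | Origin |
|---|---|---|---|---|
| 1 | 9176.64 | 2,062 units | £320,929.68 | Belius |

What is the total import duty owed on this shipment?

£43,325.51

Line 1 (9176.64, Belius, 2,062 units, £320,929.68):
Base rate for 9176.64 is 13.5%.
Duty = £320,929.68 × 13.5% = £43,325.51.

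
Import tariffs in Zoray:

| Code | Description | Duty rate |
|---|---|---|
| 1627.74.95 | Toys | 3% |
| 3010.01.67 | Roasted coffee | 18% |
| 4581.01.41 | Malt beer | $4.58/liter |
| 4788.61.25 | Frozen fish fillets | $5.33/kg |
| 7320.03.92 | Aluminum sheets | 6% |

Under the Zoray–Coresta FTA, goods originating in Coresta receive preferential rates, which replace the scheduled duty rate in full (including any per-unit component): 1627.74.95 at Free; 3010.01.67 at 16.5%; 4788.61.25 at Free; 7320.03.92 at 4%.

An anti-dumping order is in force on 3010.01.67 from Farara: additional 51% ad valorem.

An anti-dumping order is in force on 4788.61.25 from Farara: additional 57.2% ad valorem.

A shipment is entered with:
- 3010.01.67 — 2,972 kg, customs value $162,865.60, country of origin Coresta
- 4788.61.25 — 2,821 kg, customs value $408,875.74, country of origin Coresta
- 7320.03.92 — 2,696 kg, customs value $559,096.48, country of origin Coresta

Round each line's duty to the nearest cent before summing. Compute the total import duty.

Line 1 (3010.01.67, Coresta, 2,972 kg, $162,865.60):
Base rate for 3010.01.67 is 18%.
Origin Coresta qualifies under the Zoray–Coresta agreement and 3010.01.67 is covered: preferential rate 16.5% applies instead.
The additional-duty order on 3010.01.67 targets Farara, not Coresta; it does not apply.
Duty = $162,865.60 × 16.5% = $26,872.82.
Line 2 (4788.61.25, Coresta, 2,821 kg, $408,875.74):
Base rate for 4788.61.25 is $5.33/kg.
Origin Coresta qualifies under the Zoray–Coresta agreement and 4788.61.25 is covered: preferential rate Free applies instead.
The additional-duty order on 4788.61.25 targets Farara, not Coresta; it does not apply.
Duty = $408,875.74 × 0% = $0.00.
Line 3 (7320.03.92, Coresta, 2,696 kg, $559,096.48):
Base rate for 7320.03.92 is 6%.
Origin Coresta qualifies under the Zoray–Coresta agreement and 7320.03.92 is covered: preferential rate 4% applies instead.
Duty = $559,096.48 × 4% = $22,363.86.
Total = $26,872.82 + $0.00 + $22,363.86 = $49,236.68.

$49,236.68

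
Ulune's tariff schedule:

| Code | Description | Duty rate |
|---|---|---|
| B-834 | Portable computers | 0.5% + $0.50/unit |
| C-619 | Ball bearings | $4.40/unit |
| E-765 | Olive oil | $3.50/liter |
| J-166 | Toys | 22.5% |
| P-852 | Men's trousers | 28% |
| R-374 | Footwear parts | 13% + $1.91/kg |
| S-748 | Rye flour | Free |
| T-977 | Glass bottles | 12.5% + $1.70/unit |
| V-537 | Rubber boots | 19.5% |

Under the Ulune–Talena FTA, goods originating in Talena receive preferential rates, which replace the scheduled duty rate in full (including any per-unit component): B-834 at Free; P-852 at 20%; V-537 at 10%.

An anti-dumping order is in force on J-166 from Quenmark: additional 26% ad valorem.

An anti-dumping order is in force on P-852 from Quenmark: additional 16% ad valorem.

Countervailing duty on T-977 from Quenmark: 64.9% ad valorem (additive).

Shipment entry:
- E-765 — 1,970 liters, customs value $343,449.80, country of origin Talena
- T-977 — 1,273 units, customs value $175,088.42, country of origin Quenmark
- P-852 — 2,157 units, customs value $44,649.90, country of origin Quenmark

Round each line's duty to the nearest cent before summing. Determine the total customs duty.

$164,223.50

Line 1 (E-765, Talena, 1,970 liters, $343,449.80):
Base rate for E-765 is $3.50/liter.
Origin Talena is the FTA partner but E-765 is not on the preference list; base rate stands.
Duty = 1,970 × $3.50 = $6,895.00.
Line 2 (T-977, Quenmark, 1,273 units, $175,088.42):
Base rate for T-977 is 12.5% + $1.70/unit.
Additional duty on T-977 from Quenmark: +64.9%. Applied ad valorem rate: 12.5% + 64.9% = 77.4%.
Duty = $175,088.42 × 77.4% + 1,273 × $1.70 = $137,682.54.
Line 3 (P-852, Quenmark, 2,157 units, $44,649.90):
Base rate for P-852 is 28%.
P-852 has an FTA preferential rate, but origin Quenmark is not Talena; base rate stands.
Additional duty on P-852 from Quenmark: +16%. Applied ad valorem rate: 28% + 16% = 44%.
Duty = $44,649.90 × 44% = $19,645.96.
Total = $6,895.00 + $137,682.54 + $19,645.96 = $164,223.50.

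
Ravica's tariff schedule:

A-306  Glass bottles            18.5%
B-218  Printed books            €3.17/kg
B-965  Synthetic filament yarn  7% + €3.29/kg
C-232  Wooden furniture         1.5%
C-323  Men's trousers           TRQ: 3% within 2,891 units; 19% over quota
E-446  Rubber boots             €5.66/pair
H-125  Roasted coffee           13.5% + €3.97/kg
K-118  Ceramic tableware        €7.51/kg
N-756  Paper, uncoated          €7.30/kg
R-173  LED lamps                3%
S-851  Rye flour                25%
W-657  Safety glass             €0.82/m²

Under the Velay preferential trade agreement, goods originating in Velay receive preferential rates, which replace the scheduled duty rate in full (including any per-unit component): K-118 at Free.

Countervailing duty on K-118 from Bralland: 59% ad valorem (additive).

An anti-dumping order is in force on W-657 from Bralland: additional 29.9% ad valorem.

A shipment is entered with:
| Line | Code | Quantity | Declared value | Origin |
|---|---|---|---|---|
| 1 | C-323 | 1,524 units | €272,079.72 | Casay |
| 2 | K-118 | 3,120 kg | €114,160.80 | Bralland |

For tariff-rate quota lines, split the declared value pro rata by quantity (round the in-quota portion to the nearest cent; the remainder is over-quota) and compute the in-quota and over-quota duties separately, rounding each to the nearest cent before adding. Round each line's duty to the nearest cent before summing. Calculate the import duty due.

Line 1 (C-323, Casay, 1,524 units, €272,079.72):
Code C-323 is under a tariff-rate quota (threshold 2,891 units). Quantity 1,524 units is within the quota, so the in-quota rate 3% applies to the full value.
Duty = €272,079.72 × 3% = €8,162.39.
Line 2 (K-118, Bralland, 3,120 kg, €114,160.80):
Base rate for K-118 is €7.51/kg.
K-118 has an FTA preferential rate, but origin Bralland is not Velay; base rate stands.
Additional duty on K-118 from Bralland: +59% ad valorem. Applied ad valorem rate = 59%.
Duty = €114,160.80 × 59% + 3,120 × €7.51 = €90,786.07.
Total = €8,162.39 + €90,786.07 = €98,948.46.

€98,948.46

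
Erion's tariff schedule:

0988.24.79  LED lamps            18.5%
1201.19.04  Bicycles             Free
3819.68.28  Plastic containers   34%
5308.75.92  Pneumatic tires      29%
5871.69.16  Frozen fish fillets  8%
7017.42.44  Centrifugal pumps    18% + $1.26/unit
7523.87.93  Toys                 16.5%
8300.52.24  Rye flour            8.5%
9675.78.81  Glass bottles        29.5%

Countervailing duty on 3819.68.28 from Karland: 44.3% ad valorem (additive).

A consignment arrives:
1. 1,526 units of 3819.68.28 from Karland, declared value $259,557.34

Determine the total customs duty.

$203,233.40

Line 1 (3819.68.28, Karland, 1,526 units, $259,557.34):
Base rate for 3819.68.28 is 34%.
Additional duty on 3819.68.28 from Karland: +44.3%. Applied ad valorem rate: 34% + 44.3% = 78.3%.
Duty = $259,557.34 × 78.3% = $203,233.40.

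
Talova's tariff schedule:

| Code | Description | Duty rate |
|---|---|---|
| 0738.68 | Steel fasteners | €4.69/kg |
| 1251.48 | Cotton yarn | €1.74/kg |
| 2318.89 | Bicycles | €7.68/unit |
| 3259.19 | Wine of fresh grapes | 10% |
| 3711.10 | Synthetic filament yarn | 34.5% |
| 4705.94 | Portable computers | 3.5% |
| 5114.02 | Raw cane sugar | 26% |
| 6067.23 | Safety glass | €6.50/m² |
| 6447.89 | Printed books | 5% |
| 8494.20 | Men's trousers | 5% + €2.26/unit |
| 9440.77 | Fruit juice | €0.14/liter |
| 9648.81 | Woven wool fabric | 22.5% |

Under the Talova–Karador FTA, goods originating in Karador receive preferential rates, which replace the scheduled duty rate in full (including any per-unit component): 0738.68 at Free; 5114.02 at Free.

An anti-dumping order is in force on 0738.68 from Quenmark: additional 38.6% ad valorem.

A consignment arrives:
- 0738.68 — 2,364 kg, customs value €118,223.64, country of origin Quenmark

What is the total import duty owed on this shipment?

€56,721.49

Line 1 (0738.68, Quenmark, 2,364 kg, €118,223.64):
Base rate for 0738.68 is €4.69/kg.
0738.68 has an FTA preferential rate, but origin Quenmark is not Karador; base rate stands.
Additional duty on 0738.68 from Quenmark: +38.6% ad valorem. Applied ad valorem rate = 38.6%.
Duty = €118,223.64 × 38.6% + 2,364 × €4.69 = €56,721.49.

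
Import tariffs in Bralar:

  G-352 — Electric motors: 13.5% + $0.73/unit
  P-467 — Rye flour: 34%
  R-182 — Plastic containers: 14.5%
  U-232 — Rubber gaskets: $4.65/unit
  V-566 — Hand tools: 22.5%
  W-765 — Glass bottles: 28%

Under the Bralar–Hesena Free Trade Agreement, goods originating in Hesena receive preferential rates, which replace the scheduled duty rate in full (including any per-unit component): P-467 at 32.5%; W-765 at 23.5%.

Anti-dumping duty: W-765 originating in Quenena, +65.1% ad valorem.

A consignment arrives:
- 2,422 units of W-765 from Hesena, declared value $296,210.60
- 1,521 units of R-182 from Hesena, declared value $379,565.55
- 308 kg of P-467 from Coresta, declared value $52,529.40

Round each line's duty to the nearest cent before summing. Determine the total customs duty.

$142,506.49

Line 1 (W-765, Hesena, 2,422 units, $296,210.60):
Base rate for W-765 is 28%.
Origin Hesena qualifies under the Bralar–Hesena agreement and W-765 is covered: preferential rate 23.5% applies instead.
The additional-duty order on W-765 targets Quenena, not Hesena; it does not apply.
Duty = $296,210.60 × 23.5% = $69,609.49.
Line 2 (R-182, Hesena, 1,521 units, $379,565.55):
Base rate for R-182 is 14.5%.
Origin Hesena is the FTA partner but R-182 is not on the preference list; base rate stands.
Duty = $379,565.55 × 14.5% = $55,037.00.
Line 3 (P-467, Coresta, 308 kg, $52,529.40):
Base rate for P-467 is 34%.
P-467 has an FTA preferential rate, but origin Coresta is not Hesena; base rate stands.
Duty = $52,529.40 × 34% = $17,860.00.
Total = $69,609.49 + $55,037.00 + $17,860.00 = $142,506.49.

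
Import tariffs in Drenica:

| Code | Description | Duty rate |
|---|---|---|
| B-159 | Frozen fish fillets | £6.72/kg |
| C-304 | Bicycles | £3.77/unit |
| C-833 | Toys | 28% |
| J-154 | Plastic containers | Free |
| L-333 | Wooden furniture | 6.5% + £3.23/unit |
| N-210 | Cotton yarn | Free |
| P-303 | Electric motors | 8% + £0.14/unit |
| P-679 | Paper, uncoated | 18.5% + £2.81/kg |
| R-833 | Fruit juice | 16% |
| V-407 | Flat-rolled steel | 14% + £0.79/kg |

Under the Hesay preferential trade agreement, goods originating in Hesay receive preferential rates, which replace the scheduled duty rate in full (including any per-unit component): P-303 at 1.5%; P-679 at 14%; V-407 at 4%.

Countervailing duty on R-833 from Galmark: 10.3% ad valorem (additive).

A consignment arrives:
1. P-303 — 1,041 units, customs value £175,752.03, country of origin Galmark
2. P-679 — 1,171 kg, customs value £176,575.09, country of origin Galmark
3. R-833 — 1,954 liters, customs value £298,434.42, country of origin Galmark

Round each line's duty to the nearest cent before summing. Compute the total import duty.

£128,651.05

Line 1 (P-303, Galmark, 1,041 units, £175,752.03):
Base rate for P-303 is 8% + £0.14/unit.
P-303 has an FTA preferential rate, but origin Galmark is not Hesay; base rate stands.
Duty = £175,752.03 × 8% + 1,041 × £0.14 = £14,205.90.
Line 2 (P-679, Galmark, 1,171 kg, £176,575.09):
Base rate for P-679 is 18.5% + £2.81/kg.
P-679 has an FTA preferential rate, but origin Galmark is not Hesay; base rate stands.
Duty = £176,575.09 × 18.5% + 1,171 × £2.81 = £35,956.90.
Line 3 (R-833, Galmark, 1,954 liters, £298,434.42):
Base rate for R-833 is 16%.
Additional duty on R-833 from Galmark: +10.3%. Applied ad valorem rate: 16% + 10.3% = 26.3%.
Duty = £298,434.42 × 26.3% = £78,488.25.
Total = £14,205.90 + £35,956.90 + £78,488.25 = £128,651.05.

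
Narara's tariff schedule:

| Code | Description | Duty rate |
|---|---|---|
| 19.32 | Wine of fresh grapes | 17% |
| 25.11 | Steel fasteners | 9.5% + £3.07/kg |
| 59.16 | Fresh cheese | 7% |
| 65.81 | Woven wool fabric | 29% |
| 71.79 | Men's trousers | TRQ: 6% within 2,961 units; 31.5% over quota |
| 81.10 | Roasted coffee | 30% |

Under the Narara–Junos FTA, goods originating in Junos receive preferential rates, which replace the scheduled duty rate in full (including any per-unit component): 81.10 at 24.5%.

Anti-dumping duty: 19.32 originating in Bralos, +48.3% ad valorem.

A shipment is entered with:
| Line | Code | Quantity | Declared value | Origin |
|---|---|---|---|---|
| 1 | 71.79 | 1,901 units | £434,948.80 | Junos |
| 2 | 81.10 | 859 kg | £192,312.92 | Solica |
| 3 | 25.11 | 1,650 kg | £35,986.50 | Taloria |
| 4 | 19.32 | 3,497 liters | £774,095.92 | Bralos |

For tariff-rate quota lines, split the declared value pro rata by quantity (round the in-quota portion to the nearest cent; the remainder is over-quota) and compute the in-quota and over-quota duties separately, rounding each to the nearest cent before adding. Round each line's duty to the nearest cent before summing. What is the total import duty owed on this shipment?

£597,759.67

Line 1 (71.79, Junos, 1,901 units, £434,948.80):
Code 71.79 is under a tariff-rate quota (threshold 2,961 units). Quantity 1,901 units is within the quota, so the in-quota rate 6% applies to the full value.
Duty = £434,948.80 × 6% = £26,096.93.
Line 2 (81.10, Solica, 859 kg, £192,312.92):
Base rate for 81.10 is 30%.
81.10 has an FTA preferential rate, but origin Solica is not Junos; base rate stands.
Duty = £192,312.92 × 30% = £57,693.88.
Line 3 (25.11, Taloria, 1,650 kg, £35,986.50):
Base rate for 25.11 is 9.5% + £3.07/kg.
Duty = £35,986.50 × 9.5% + 1,650 × £3.07 = £8,484.22.
Line 4 (19.32, Bralos, 3,497 liters, £774,095.92):
Base rate for 19.32 is 17%.
Additional duty on 19.32 from Bralos: +48.3%. Applied ad valorem rate: 17% + 48.3% = 65.3%.
Duty = £774,095.92 × 65.3% = £505,484.64.
Total = £26,096.93 + £57,693.88 + £8,484.22 + £505,484.64 = £597,759.67.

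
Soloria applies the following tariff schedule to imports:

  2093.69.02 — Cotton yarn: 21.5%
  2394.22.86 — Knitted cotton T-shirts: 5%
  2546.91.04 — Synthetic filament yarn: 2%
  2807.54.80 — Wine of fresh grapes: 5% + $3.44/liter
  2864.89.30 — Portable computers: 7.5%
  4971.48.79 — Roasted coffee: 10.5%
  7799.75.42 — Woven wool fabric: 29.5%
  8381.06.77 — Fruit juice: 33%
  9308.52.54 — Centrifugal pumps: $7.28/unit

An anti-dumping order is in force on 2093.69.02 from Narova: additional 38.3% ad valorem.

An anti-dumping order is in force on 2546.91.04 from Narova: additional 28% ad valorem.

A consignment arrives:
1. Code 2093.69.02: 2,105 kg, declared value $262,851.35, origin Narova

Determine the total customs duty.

Line 1 (2093.69.02, Narova, 2,105 kg, $262,851.35):
Base rate for 2093.69.02 is 21.5%.
Additional duty on 2093.69.02 from Narova: +38.3%. Applied ad valorem rate: 21.5% + 38.3% = 59.8%.
Duty = $262,851.35 × 59.8% = $157,185.11.

$157,185.11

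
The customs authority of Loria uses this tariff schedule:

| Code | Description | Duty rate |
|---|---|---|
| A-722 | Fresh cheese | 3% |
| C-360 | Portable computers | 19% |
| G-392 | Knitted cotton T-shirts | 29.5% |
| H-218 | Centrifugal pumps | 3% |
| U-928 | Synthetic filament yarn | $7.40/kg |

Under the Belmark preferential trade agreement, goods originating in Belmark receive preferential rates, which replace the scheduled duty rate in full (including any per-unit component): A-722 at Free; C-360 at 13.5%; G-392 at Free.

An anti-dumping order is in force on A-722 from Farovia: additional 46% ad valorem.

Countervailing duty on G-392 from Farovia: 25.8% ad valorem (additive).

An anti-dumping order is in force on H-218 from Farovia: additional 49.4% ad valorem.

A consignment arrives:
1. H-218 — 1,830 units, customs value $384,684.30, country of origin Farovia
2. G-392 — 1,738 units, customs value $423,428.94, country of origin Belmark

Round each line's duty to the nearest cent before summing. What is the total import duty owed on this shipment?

Line 1 (H-218, Farovia, 1,830 units, $384,684.30):
Base rate for H-218 is 3%.
Additional duty on H-218 from Farovia: +49.4%. Applied ad valorem rate: 3% + 49.4% = 52.4%.
Duty = $384,684.30 × 52.4% = $201,574.57.
Line 2 (G-392, Belmark, 1,738 units, $423,428.94):
Base rate for G-392 is 29.5%.
Origin Belmark qualifies under the Loria–Belmark agreement and G-392 is covered: preferential rate Free applies instead.
The additional-duty order on G-392 targets Farovia, not Belmark; it does not apply.
Duty = $423,428.94 × 0% = $0.00.
Total = $201,574.57 + $0.00 = $201,574.57.

$201,574.57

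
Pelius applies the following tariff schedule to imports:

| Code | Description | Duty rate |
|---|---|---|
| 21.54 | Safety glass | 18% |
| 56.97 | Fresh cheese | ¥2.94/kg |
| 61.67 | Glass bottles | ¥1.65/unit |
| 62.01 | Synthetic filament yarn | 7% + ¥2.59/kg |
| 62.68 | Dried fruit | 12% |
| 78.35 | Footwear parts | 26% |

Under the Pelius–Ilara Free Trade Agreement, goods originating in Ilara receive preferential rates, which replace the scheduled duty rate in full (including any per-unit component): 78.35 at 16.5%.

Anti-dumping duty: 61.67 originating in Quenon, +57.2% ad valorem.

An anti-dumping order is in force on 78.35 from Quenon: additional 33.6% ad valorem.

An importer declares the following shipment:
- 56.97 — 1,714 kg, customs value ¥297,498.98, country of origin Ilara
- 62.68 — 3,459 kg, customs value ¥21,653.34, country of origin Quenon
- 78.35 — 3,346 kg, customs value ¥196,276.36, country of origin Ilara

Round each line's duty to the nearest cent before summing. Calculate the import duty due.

¥40,023.16

Line 1 (56.97, Ilara, 1,714 kg, ¥297,498.98):
Base rate for 56.97 is ¥2.94/kg.
Origin Ilara is the FTA partner but 56.97 is not on the preference list; base rate stands.
Duty = 1,714 × ¥2.94 = ¥5,039.16.
Line 2 (62.68, Quenon, 3,459 kg, ¥21,653.34):
Base rate for 62.68 is 12%.
Duty = ¥21,653.34 × 12% = ¥2,598.40.
Line 3 (78.35, Ilara, 3,346 kg, ¥196,276.36):
Base rate for 78.35 is 26%.
Origin Ilara qualifies under the Pelius–Ilara agreement and 78.35 is covered: preferential rate 16.5% applies instead.
The additional-duty order on 78.35 targets Quenon, not Ilara; it does not apply.
Duty = ¥196,276.36 × 16.5% = ¥32,385.60.
Total = ¥5,039.16 + ¥2,598.40 + ¥32,385.60 = ¥40,023.16.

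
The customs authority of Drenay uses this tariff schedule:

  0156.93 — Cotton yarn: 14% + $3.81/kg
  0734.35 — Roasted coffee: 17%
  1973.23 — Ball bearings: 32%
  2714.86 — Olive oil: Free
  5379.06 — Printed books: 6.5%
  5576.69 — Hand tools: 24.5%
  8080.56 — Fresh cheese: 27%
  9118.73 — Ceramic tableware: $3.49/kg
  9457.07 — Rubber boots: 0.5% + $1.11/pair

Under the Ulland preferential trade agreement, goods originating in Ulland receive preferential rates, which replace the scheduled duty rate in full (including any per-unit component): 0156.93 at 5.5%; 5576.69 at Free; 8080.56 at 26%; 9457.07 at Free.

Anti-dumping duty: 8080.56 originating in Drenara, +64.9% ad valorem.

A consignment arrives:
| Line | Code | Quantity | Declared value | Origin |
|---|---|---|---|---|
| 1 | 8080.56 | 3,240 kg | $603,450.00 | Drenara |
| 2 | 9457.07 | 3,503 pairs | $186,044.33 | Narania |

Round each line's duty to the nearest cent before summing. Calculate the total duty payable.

Line 1 (8080.56, Drenara, 3,240 kg, $603,450.00):
Base rate for 8080.56 is 27%.
8080.56 has an FTA preferential rate, but origin Drenara is not Ulland; base rate stands.
Additional duty on 8080.56 from Drenara: +64.9%. Applied ad valorem rate: 27% + 64.9% = 91.9%.
Duty = $603,450.00 × 91.9% = $554,570.55.
Line 2 (9457.07, Narania, 3,503 pairs, $186,044.33):
Base rate for 9457.07 is 0.5% + $1.11/pair.
9457.07 has an FTA preferential rate, but origin Narania is not Ulland; base rate stands.
Duty = $186,044.33 × 0.5% + 3,503 × $1.11 = $4,818.55.
Total = $554,570.55 + $4,818.55 = $559,389.10.

$559,389.10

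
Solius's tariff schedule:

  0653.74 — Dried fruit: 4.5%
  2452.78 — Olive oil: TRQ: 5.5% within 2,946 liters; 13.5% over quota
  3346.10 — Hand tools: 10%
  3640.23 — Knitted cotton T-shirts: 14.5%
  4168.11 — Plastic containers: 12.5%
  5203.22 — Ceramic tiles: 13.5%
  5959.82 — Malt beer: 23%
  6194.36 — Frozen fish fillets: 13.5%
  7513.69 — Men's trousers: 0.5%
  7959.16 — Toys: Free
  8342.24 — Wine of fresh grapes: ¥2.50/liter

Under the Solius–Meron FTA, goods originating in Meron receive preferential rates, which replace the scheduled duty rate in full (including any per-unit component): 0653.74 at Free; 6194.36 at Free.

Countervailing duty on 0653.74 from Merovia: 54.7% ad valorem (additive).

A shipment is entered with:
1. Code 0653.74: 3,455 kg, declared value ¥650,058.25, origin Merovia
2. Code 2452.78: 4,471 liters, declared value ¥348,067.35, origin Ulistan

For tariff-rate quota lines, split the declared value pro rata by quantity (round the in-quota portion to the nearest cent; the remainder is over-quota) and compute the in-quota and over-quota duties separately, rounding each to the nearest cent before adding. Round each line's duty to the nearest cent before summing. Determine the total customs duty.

Line 1 (0653.74, Merovia, 3,455 kg, ¥650,058.25):
Base rate for 0653.74 is 4.5%.
0653.74 has an FTA preferential rate, but origin Merovia is not Meron; base rate stands.
Additional duty on 0653.74 from Merovia: +54.7%. Applied ad valorem rate: 4.5% + 54.7% = 59.2%.
Duty = ¥650,058.25 × 59.2% = ¥384,834.48.
Line 2 (2452.78, Ulistan, 4,471 liters, ¥348,067.35):
Code 2452.78 is under a tariff-rate quota (threshold 2,946 liters). In-quota: 2,946 liters at 5.5%; over-quota: 1,525 liters at 13.5%.
Pro-rata value split: in-quota = ¥348,067.35 × 2,946/4,471 = ¥229,346.10; over-quota = ¥348,067.35 − ¥229,346.10 = ¥118,721.25.
In-quota duty = ¥229,346.10 × 5.5% = ¥12,614.04. Over-quota duty = ¥118,721.25 × 13.5% = ¥16,027.37.
Line duty = ¥12,614.04 + ¥16,027.37 = ¥28,641.41.
Total = ¥384,834.48 + ¥28,641.41 = ¥413,475.89.

¥413,475.89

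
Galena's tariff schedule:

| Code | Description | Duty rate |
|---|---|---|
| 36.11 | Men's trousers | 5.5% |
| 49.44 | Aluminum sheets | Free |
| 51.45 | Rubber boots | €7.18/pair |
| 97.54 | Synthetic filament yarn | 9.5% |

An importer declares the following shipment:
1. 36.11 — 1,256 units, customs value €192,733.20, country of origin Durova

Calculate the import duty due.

Line 1 (36.11, Durova, 1,256 units, €192,733.20):
Base rate for 36.11 is 5.5%.
Duty = €192,733.20 × 5.5% = €10,600.33.

€10,600.33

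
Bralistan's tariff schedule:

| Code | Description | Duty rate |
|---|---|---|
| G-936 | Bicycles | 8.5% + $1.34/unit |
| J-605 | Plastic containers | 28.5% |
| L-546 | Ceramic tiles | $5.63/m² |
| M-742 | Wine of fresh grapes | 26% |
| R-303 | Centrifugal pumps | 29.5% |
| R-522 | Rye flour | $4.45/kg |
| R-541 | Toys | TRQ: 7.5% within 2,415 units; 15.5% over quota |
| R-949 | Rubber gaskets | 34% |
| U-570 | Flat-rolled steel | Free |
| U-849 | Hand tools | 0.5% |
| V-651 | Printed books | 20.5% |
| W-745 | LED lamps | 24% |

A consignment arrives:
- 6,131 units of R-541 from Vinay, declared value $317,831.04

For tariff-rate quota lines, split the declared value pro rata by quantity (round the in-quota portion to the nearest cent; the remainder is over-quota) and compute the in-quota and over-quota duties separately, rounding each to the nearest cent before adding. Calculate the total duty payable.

$39,248.32

Line 1 (R-541, Vinay, 6,131 units, $317,831.04):
Code R-541 is under a tariff-rate quota (threshold 2,415 units). In-quota: 2,415 units at 7.5%; over-quota: 3,716 units at 15.5%.
Pro-rata value split: in-quota = $317,831.04 × 2,415/6,131 = $125,193.60; over-quota = $317,831.04 − $125,193.60 = $192,637.44.
In-quota duty = $125,193.60 × 7.5% = $9,389.52. Over-quota duty = $192,637.44 × 15.5% = $29,858.80.
Line duty = $9,389.52 + $29,858.80 = $39,248.32.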